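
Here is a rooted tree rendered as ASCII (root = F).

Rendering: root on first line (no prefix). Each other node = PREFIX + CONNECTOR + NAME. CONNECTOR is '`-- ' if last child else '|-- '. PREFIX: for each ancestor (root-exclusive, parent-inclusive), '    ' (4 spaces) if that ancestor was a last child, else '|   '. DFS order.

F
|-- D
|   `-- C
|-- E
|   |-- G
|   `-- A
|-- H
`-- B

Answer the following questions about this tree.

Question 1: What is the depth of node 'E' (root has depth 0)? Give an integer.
Answer: 1

Derivation:
Path from root to E: F -> E
Depth = number of edges = 1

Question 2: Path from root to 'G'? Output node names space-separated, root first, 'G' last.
Answer: F E G

Derivation:
Walk down from root: F -> E -> G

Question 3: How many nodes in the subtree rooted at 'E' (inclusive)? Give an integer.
Subtree rooted at E contains: A, E, G
Count = 3

Answer: 3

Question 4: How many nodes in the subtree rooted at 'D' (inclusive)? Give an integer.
Subtree rooted at D contains: C, D
Count = 2

Answer: 2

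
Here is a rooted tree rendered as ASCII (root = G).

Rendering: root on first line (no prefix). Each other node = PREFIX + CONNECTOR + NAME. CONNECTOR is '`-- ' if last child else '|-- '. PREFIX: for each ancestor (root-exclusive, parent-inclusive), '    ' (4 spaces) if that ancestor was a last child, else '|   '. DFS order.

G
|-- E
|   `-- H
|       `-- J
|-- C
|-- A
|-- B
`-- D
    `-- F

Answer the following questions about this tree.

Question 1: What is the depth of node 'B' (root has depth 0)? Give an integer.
Answer: 1

Derivation:
Path from root to B: G -> B
Depth = number of edges = 1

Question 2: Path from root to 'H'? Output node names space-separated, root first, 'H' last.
Answer: G E H

Derivation:
Walk down from root: G -> E -> H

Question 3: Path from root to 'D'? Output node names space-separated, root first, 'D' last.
Walk down from root: G -> D

Answer: G D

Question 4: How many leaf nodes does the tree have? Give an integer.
Answer: 5

Derivation:
Leaves (nodes with no children): A, B, C, F, J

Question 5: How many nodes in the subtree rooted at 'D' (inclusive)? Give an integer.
Answer: 2

Derivation:
Subtree rooted at D contains: D, F
Count = 2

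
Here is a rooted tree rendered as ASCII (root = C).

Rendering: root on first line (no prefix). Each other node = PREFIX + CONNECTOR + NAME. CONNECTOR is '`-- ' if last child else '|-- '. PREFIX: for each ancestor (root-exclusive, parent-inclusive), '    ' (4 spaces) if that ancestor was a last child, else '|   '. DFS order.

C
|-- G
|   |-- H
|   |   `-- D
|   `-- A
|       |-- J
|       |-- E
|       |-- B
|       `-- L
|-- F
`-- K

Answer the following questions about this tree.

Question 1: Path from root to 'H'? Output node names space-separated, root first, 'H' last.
Answer: C G H

Derivation:
Walk down from root: C -> G -> H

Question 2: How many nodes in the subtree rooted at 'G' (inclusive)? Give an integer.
Answer: 8

Derivation:
Subtree rooted at G contains: A, B, D, E, G, H, J, L
Count = 8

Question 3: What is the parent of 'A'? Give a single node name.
Answer: G

Derivation:
Scan adjacency: A appears as child of G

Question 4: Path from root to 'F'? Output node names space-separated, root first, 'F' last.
Answer: C F

Derivation:
Walk down from root: C -> F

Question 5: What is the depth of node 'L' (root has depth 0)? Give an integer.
Answer: 3

Derivation:
Path from root to L: C -> G -> A -> L
Depth = number of edges = 3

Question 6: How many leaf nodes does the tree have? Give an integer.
Leaves (nodes with no children): B, D, E, F, J, K, L

Answer: 7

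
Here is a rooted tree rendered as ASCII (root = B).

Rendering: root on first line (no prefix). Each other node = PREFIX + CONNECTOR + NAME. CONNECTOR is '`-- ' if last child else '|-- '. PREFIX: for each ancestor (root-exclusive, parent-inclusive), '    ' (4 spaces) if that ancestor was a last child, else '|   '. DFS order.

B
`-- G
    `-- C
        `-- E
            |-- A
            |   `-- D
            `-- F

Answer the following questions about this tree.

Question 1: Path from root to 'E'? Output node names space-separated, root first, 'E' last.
Walk down from root: B -> G -> C -> E

Answer: B G C E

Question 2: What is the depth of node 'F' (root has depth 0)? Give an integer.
Answer: 4

Derivation:
Path from root to F: B -> G -> C -> E -> F
Depth = number of edges = 4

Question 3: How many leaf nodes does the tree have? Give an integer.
Answer: 2

Derivation:
Leaves (nodes with no children): D, F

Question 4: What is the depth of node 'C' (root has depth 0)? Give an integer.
Answer: 2

Derivation:
Path from root to C: B -> G -> C
Depth = number of edges = 2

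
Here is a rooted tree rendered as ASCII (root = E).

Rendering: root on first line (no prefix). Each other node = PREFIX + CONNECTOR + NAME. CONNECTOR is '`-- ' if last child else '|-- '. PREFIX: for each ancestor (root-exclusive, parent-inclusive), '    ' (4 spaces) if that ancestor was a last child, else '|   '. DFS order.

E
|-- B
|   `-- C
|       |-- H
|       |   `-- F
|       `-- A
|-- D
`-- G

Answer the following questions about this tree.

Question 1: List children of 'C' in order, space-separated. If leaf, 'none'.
Answer: H A

Derivation:
Node C's children (from adjacency): H, A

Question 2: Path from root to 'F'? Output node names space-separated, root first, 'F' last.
Answer: E B C H F

Derivation:
Walk down from root: E -> B -> C -> H -> F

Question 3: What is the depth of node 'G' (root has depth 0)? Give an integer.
Path from root to G: E -> G
Depth = number of edges = 1

Answer: 1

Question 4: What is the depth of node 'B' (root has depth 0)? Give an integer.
Path from root to B: E -> B
Depth = number of edges = 1

Answer: 1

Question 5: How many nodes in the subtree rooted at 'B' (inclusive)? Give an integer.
Answer: 5

Derivation:
Subtree rooted at B contains: A, B, C, F, H
Count = 5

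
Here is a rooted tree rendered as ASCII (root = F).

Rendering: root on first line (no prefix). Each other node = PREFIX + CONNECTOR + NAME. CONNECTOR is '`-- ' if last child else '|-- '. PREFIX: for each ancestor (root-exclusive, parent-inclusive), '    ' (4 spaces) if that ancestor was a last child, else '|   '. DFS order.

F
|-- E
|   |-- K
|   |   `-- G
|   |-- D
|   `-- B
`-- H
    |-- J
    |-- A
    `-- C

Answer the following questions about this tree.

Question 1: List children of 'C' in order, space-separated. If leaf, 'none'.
Node C's children (from adjacency): (leaf)

Answer: none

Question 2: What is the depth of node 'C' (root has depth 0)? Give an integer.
Path from root to C: F -> H -> C
Depth = number of edges = 2

Answer: 2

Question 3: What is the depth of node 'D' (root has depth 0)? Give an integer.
Path from root to D: F -> E -> D
Depth = number of edges = 2

Answer: 2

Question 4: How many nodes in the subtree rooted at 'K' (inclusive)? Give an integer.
Subtree rooted at K contains: G, K
Count = 2

Answer: 2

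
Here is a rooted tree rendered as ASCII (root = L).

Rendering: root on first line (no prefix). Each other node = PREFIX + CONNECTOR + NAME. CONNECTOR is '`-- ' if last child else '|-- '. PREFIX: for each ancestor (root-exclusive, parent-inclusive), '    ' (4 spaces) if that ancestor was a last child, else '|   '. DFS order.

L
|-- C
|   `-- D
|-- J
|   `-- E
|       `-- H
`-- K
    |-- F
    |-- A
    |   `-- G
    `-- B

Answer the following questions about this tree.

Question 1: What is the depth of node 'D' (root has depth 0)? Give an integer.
Answer: 2

Derivation:
Path from root to D: L -> C -> D
Depth = number of edges = 2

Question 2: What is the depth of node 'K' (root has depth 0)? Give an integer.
Path from root to K: L -> K
Depth = number of edges = 1

Answer: 1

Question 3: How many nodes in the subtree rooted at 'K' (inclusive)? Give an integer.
Answer: 5

Derivation:
Subtree rooted at K contains: A, B, F, G, K
Count = 5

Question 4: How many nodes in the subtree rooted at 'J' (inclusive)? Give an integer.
Answer: 3

Derivation:
Subtree rooted at J contains: E, H, J
Count = 3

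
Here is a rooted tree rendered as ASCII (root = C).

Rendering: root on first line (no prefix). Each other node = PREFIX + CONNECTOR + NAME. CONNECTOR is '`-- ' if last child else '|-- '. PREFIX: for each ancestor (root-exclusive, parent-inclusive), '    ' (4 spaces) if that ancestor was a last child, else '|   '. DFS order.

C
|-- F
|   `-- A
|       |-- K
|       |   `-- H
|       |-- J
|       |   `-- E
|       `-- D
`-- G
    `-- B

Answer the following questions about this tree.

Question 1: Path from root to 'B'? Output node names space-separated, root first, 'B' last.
Walk down from root: C -> G -> B

Answer: C G B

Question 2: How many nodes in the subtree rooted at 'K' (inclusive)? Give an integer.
Subtree rooted at K contains: H, K
Count = 2

Answer: 2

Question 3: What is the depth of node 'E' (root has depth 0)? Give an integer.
Path from root to E: C -> F -> A -> J -> E
Depth = number of edges = 4

Answer: 4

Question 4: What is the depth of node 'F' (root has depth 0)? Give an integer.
Answer: 1

Derivation:
Path from root to F: C -> F
Depth = number of edges = 1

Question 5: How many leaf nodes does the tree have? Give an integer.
Leaves (nodes with no children): B, D, E, H

Answer: 4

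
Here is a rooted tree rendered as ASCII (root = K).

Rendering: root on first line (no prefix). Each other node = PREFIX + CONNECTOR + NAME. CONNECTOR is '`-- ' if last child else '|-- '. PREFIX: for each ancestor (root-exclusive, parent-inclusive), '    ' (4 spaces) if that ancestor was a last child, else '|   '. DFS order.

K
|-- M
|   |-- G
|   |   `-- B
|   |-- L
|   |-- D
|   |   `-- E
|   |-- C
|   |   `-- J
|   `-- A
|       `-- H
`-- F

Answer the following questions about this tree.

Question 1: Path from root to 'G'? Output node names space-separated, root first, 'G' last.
Answer: K M G

Derivation:
Walk down from root: K -> M -> G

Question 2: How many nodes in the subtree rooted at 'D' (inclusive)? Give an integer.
Answer: 2

Derivation:
Subtree rooted at D contains: D, E
Count = 2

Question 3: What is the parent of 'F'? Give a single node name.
Scan adjacency: F appears as child of K

Answer: K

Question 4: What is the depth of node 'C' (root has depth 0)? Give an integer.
Path from root to C: K -> M -> C
Depth = number of edges = 2

Answer: 2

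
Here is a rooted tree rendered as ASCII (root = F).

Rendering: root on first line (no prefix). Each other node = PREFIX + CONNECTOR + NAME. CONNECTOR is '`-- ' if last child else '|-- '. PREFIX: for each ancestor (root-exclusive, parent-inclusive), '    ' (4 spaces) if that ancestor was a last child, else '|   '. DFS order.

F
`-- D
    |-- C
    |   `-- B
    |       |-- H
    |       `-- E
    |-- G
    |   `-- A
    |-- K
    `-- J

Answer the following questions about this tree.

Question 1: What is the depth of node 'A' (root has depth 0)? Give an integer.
Answer: 3

Derivation:
Path from root to A: F -> D -> G -> A
Depth = number of edges = 3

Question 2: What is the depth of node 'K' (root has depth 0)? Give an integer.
Path from root to K: F -> D -> K
Depth = number of edges = 2

Answer: 2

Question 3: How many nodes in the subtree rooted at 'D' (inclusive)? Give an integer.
Subtree rooted at D contains: A, B, C, D, E, G, H, J, K
Count = 9

Answer: 9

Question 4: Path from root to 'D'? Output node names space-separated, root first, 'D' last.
Answer: F D

Derivation:
Walk down from root: F -> D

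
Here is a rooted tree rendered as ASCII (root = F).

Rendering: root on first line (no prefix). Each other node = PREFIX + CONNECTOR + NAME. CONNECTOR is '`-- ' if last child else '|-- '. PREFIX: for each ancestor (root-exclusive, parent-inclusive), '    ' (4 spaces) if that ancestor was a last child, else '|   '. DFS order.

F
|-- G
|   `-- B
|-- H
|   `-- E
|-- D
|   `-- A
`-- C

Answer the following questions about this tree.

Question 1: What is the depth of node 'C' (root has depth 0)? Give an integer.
Answer: 1

Derivation:
Path from root to C: F -> C
Depth = number of edges = 1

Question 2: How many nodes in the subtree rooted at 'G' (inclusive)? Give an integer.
Subtree rooted at G contains: B, G
Count = 2

Answer: 2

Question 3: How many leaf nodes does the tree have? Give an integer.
Leaves (nodes with no children): A, B, C, E

Answer: 4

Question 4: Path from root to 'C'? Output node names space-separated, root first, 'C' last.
Walk down from root: F -> C

Answer: F C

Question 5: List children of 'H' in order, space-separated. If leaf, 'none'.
Answer: E

Derivation:
Node H's children (from adjacency): E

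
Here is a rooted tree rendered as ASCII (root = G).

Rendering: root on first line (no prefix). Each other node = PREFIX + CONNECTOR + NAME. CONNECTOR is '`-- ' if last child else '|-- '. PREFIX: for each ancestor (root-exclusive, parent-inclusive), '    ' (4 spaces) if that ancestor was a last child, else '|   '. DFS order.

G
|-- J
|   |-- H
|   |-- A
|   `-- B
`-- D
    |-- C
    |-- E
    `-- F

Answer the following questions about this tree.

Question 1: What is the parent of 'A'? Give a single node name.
Answer: J

Derivation:
Scan adjacency: A appears as child of J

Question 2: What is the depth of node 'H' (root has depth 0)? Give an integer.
Answer: 2

Derivation:
Path from root to H: G -> J -> H
Depth = number of edges = 2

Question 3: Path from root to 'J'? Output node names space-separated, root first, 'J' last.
Walk down from root: G -> J

Answer: G J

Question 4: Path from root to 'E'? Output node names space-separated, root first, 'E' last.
Answer: G D E

Derivation:
Walk down from root: G -> D -> E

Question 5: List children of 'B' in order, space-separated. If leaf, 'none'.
Node B's children (from adjacency): (leaf)

Answer: none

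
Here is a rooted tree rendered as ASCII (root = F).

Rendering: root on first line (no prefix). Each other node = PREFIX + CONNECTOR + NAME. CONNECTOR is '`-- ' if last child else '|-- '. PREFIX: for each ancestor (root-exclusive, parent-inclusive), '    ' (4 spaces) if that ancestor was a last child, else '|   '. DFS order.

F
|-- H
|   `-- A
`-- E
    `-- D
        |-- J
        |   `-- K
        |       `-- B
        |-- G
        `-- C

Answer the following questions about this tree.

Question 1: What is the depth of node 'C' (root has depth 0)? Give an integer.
Path from root to C: F -> E -> D -> C
Depth = number of edges = 3

Answer: 3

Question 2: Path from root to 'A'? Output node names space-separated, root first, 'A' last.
Answer: F H A

Derivation:
Walk down from root: F -> H -> A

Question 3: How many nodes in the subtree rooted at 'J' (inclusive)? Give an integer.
Answer: 3

Derivation:
Subtree rooted at J contains: B, J, K
Count = 3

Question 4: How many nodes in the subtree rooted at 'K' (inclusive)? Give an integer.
Answer: 2

Derivation:
Subtree rooted at K contains: B, K
Count = 2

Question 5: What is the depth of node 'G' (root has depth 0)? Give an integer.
Answer: 3

Derivation:
Path from root to G: F -> E -> D -> G
Depth = number of edges = 3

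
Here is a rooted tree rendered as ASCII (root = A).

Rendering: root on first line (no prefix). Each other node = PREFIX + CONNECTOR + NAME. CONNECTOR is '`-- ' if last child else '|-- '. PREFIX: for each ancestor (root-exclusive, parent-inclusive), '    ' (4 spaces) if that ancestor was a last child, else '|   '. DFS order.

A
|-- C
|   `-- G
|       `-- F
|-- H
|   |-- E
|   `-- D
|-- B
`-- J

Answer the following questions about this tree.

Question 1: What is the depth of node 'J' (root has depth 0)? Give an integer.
Answer: 1

Derivation:
Path from root to J: A -> J
Depth = number of edges = 1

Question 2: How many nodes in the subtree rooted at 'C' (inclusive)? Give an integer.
Subtree rooted at C contains: C, F, G
Count = 3

Answer: 3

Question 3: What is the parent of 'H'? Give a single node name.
Scan adjacency: H appears as child of A

Answer: A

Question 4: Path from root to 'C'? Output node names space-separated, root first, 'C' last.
Answer: A C

Derivation:
Walk down from root: A -> C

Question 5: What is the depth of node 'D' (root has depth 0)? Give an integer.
Answer: 2

Derivation:
Path from root to D: A -> H -> D
Depth = number of edges = 2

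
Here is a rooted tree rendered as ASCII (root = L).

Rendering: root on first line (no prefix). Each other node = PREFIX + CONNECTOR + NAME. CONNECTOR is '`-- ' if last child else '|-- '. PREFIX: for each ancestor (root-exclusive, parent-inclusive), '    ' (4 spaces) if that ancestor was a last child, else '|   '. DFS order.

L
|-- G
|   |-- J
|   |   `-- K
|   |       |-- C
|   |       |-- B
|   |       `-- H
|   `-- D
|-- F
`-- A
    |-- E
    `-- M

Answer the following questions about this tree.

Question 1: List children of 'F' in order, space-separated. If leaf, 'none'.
Answer: none

Derivation:
Node F's children (from adjacency): (leaf)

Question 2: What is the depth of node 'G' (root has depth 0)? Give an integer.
Answer: 1

Derivation:
Path from root to G: L -> G
Depth = number of edges = 1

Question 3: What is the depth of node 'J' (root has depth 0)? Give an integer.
Path from root to J: L -> G -> J
Depth = number of edges = 2

Answer: 2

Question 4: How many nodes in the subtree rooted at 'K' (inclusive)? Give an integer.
Subtree rooted at K contains: B, C, H, K
Count = 4

Answer: 4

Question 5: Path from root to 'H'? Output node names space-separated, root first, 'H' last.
Answer: L G J K H

Derivation:
Walk down from root: L -> G -> J -> K -> H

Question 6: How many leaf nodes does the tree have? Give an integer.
Leaves (nodes with no children): B, C, D, E, F, H, M

Answer: 7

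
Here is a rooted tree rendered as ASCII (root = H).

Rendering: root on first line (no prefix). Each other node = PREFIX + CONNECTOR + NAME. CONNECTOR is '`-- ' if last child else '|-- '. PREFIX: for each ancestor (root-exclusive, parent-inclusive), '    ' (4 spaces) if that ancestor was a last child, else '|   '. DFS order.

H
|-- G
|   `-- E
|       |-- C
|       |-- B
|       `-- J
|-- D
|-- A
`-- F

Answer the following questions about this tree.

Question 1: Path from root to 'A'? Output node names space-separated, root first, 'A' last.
Walk down from root: H -> A

Answer: H A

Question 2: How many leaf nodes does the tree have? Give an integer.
Answer: 6

Derivation:
Leaves (nodes with no children): A, B, C, D, F, J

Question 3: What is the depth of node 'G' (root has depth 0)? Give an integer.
Path from root to G: H -> G
Depth = number of edges = 1

Answer: 1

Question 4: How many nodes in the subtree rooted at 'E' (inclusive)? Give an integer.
Answer: 4

Derivation:
Subtree rooted at E contains: B, C, E, J
Count = 4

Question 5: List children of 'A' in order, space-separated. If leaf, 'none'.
Node A's children (from adjacency): (leaf)

Answer: none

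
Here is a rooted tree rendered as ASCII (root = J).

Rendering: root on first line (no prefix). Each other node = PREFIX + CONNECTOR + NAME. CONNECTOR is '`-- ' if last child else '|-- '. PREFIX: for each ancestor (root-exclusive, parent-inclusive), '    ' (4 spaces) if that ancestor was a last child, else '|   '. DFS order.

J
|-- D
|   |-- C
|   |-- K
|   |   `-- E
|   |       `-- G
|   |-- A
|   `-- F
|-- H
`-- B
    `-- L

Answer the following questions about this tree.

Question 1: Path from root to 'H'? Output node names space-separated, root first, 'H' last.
Walk down from root: J -> H

Answer: J H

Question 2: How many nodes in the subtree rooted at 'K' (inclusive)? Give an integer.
Subtree rooted at K contains: E, G, K
Count = 3

Answer: 3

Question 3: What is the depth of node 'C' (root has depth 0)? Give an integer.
Answer: 2

Derivation:
Path from root to C: J -> D -> C
Depth = number of edges = 2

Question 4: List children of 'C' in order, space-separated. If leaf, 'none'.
Node C's children (from adjacency): (leaf)

Answer: none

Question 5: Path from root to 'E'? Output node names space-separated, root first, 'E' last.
Walk down from root: J -> D -> K -> E

Answer: J D K E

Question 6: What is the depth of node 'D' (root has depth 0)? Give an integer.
Answer: 1

Derivation:
Path from root to D: J -> D
Depth = number of edges = 1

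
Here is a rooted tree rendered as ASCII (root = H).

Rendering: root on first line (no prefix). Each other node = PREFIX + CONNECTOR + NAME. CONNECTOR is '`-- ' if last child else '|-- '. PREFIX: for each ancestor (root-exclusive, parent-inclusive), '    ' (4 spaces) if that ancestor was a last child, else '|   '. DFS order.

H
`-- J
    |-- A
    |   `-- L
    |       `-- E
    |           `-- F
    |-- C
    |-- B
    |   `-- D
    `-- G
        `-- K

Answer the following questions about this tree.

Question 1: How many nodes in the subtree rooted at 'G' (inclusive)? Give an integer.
Subtree rooted at G contains: G, K
Count = 2

Answer: 2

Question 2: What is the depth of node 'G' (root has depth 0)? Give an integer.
Path from root to G: H -> J -> G
Depth = number of edges = 2

Answer: 2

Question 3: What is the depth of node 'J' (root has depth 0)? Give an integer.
Answer: 1

Derivation:
Path from root to J: H -> J
Depth = number of edges = 1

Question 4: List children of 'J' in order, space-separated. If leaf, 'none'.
Node J's children (from adjacency): A, C, B, G

Answer: A C B G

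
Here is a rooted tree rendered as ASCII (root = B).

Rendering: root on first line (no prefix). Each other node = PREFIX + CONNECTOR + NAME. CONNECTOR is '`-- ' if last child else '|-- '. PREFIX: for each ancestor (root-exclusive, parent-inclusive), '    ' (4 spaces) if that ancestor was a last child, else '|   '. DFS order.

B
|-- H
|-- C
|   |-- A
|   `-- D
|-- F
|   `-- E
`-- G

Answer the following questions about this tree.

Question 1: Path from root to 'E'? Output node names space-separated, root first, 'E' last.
Walk down from root: B -> F -> E

Answer: B F E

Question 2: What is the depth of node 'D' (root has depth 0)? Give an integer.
Path from root to D: B -> C -> D
Depth = number of edges = 2

Answer: 2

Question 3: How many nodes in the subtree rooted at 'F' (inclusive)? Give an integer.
Answer: 2

Derivation:
Subtree rooted at F contains: E, F
Count = 2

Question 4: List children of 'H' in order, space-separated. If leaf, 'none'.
Answer: none

Derivation:
Node H's children (from adjacency): (leaf)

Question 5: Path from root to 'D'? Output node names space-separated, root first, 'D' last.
Answer: B C D

Derivation:
Walk down from root: B -> C -> D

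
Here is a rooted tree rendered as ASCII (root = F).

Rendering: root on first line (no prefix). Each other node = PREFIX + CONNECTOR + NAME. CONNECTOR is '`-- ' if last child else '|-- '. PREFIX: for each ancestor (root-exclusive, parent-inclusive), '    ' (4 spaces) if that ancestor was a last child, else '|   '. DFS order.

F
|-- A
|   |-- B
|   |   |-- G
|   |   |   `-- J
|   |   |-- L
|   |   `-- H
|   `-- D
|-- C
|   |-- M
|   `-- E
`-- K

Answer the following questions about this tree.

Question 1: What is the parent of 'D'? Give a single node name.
Answer: A

Derivation:
Scan adjacency: D appears as child of A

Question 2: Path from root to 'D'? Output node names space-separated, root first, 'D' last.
Answer: F A D

Derivation:
Walk down from root: F -> A -> D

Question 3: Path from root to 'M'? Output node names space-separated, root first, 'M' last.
Answer: F C M

Derivation:
Walk down from root: F -> C -> M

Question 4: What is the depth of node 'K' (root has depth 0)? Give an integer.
Path from root to K: F -> K
Depth = number of edges = 1

Answer: 1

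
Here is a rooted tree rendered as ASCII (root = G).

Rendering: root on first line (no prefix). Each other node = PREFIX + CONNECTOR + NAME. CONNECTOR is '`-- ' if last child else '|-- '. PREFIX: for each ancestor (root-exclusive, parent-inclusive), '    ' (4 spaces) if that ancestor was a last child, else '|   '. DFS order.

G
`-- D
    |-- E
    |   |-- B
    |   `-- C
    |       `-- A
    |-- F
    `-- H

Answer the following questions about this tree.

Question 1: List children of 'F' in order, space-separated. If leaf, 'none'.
Answer: none

Derivation:
Node F's children (from adjacency): (leaf)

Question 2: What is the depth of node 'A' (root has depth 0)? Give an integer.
Answer: 4

Derivation:
Path from root to A: G -> D -> E -> C -> A
Depth = number of edges = 4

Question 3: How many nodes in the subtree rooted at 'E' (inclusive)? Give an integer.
Answer: 4

Derivation:
Subtree rooted at E contains: A, B, C, E
Count = 4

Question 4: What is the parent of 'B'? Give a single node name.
Scan adjacency: B appears as child of E

Answer: E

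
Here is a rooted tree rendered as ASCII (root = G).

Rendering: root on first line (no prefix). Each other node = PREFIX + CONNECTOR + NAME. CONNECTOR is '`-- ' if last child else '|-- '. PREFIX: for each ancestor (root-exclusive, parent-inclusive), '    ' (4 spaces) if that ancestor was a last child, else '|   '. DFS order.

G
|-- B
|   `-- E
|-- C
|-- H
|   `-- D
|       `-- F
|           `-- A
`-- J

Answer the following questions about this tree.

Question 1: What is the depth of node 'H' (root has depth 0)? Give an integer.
Path from root to H: G -> H
Depth = number of edges = 1

Answer: 1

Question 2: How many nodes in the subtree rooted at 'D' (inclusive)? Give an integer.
Subtree rooted at D contains: A, D, F
Count = 3

Answer: 3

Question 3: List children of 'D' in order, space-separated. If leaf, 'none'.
Answer: F

Derivation:
Node D's children (from adjacency): F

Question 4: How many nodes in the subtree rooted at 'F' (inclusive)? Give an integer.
Subtree rooted at F contains: A, F
Count = 2

Answer: 2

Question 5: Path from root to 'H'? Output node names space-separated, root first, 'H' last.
Answer: G H

Derivation:
Walk down from root: G -> H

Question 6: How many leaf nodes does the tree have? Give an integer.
Answer: 4

Derivation:
Leaves (nodes with no children): A, C, E, J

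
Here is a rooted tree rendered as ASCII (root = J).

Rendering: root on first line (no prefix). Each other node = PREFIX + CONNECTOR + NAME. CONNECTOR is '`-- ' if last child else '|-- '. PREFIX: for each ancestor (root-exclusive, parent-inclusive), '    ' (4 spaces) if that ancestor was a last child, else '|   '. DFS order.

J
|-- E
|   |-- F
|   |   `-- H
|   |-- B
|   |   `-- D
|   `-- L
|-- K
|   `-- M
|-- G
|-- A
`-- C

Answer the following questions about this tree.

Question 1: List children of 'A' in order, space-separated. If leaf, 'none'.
Answer: none

Derivation:
Node A's children (from adjacency): (leaf)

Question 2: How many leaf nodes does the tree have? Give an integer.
Leaves (nodes with no children): A, C, D, G, H, L, M

Answer: 7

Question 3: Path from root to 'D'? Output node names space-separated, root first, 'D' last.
Walk down from root: J -> E -> B -> D

Answer: J E B D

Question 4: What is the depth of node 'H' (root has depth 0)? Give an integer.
Path from root to H: J -> E -> F -> H
Depth = number of edges = 3

Answer: 3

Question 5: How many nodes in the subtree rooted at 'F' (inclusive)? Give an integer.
Subtree rooted at F contains: F, H
Count = 2

Answer: 2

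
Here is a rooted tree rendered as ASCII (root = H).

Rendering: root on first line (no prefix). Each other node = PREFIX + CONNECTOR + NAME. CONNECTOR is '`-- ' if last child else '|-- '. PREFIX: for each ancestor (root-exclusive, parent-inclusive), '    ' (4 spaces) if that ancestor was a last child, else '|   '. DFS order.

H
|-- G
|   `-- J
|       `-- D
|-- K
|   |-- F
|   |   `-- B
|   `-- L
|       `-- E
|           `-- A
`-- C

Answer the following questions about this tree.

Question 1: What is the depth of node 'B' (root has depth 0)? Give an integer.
Answer: 3

Derivation:
Path from root to B: H -> K -> F -> B
Depth = number of edges = 3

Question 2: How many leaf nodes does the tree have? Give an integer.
Answer: 4

Derivation:
Leaves (nodes with no children): A, B, C, D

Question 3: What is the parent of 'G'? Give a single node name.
Scan adjacency: G appears as child of H

Answer: H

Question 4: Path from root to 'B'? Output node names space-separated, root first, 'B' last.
Answer: H K F B

Derivation:
Walk down from root: H -> K -> F -> B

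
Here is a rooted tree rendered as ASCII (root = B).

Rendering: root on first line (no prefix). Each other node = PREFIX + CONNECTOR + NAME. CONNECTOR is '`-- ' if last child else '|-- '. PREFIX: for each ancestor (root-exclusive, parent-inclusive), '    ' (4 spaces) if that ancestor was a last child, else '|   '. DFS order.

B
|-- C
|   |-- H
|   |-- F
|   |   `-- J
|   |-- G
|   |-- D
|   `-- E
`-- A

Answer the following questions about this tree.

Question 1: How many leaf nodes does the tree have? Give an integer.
Answer: 6

Derivation:
Leaves (nodes with no children): A, D, E, G, H, J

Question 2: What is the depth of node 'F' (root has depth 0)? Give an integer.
Answer: 2

Derivation:
Path from root to F: B -> C -> F
Depth = number of edges = 2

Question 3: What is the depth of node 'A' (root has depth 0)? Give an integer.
Answer: 1

Derivation:
Path from root to A: B -> A
Depth = number of edges = 1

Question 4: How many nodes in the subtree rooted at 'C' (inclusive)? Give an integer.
Answer: 7

Derivation:
Subtree rooted at C contains: C, D, E, F, G, H, J
Count = 7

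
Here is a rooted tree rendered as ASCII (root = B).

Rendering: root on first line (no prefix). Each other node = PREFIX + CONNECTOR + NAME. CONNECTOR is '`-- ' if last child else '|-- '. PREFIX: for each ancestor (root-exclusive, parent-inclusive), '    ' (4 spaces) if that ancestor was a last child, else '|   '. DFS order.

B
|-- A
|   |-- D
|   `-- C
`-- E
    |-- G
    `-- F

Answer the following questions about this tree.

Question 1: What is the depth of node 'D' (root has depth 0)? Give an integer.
Path from root to D: B -> A -> D
Depth = number of edges = 2

Answer: 2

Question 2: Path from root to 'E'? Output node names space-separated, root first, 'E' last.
Walk down from root: B -> E

Answer: B E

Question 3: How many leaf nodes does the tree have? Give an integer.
Answer: 4

Derivation:
Leaves (nodes with no children): C, D, F, G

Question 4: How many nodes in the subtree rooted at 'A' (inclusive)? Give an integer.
Answer: 3

Derivation:
Subtree rooted at A contains: A, C, D
Count = 3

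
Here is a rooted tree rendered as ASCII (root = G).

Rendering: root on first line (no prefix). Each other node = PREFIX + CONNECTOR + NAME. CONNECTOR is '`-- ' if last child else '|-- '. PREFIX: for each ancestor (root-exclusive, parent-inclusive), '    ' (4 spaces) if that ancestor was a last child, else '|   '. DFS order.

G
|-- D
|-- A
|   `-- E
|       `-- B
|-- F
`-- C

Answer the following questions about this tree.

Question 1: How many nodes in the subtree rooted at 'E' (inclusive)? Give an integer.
Answer: 2

Derivation:
Subtree rooted at E contains: B, E
Count = 2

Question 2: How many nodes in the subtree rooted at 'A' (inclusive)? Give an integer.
Answer: 3

Derivation:
Subtree rooted at A contains: A, B, E
Count = 3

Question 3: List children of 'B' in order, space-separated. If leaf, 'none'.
Node B's children (from adjacency): (leaf)

Answer: none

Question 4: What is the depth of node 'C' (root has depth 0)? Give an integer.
Answer: 1

Derivation:
Path from root to C: G -> C
Depth = number of edges = 1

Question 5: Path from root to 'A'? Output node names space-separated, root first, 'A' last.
Walk down from root: G -> A

Answer: G A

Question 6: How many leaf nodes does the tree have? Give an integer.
Leaves (nodes with no children): B, C, D, F

Answer: 4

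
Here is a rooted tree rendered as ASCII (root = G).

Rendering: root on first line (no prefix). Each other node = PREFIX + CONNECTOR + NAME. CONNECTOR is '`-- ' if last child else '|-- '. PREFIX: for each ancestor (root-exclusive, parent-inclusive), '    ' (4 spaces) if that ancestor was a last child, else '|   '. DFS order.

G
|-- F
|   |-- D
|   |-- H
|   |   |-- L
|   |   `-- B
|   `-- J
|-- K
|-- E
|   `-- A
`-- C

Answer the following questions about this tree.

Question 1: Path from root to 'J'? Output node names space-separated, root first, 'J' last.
Answer: G F J

Derivation:
Walk down from root: G -> F -> J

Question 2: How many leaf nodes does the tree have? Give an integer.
Leaves (nodes with no children): A, B, C, D, J, K, L

Answer: 7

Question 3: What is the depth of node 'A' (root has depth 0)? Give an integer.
Path from root to A: G -> E -> A
Depth = number of edges = 2

Answer: 2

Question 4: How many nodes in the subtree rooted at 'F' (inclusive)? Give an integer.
Answer: 6

Derivation:
Subtree rooted at F contains: B, D, F, H, J, L
Count = 6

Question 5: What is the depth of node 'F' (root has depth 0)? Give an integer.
Answer: 1

Derivation:
Path from root to F: G -> F
Depth = number of edges = 1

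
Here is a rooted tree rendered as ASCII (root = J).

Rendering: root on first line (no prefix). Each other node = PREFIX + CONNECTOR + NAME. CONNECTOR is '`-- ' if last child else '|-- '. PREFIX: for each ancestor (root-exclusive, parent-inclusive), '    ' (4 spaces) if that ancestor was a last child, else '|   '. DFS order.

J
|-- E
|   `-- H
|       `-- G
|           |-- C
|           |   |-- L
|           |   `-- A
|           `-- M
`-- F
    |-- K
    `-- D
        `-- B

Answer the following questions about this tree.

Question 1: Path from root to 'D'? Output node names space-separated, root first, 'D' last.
Walk down from root: J -> F -> D

Answer: J F D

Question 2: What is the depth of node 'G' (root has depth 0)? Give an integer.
Answer: 3

Derivation:
Path from root to G: J -> E -> H -> G
Depth = number of edges = 3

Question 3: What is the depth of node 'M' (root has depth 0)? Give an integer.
Path from root to M: J -> E -> H -> G -> M
Depth = number of edges = 4

Answer: 4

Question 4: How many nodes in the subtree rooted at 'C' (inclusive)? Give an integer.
Answer: 3

Derivation:
Subtree rooted at C contains: A, C, L
Count = 3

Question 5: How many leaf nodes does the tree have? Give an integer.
Leaves (nodes with no children): A, B, K, L, M

Answer: 5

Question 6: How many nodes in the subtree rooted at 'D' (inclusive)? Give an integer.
Answer: 2

Derivation:
Subtree rooted at D contains: B, D
Count = 2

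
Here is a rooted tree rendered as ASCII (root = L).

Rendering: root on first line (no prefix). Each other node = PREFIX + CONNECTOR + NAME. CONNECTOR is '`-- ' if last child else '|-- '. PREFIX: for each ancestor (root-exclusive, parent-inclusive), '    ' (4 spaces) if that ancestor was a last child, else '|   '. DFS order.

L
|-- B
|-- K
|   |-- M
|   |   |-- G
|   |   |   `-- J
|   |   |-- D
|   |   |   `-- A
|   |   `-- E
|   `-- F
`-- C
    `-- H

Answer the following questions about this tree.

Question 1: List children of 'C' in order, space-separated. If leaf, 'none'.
Node C's children (from adjacency): H

Answer: H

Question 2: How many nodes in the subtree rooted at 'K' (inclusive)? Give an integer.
Subtree rooted at K contains: A, D, E, F, G, J, K, M
Count = 8

Answer: 8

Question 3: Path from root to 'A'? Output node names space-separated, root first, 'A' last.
Walk down from root: L -> K -> M -> D -> A

Answer: L K M D A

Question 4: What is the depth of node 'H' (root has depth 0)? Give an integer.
Path from root to H: L -> C -> H
Depth = number of edges = 2

Answer: 2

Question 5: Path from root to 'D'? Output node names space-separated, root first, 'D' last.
Answer: L K M D

Derivation:
Walk down from root: L -> K -> M -> D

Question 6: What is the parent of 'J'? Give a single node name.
Answer: G

Derivation:
Scan adjacency: J appears as child of G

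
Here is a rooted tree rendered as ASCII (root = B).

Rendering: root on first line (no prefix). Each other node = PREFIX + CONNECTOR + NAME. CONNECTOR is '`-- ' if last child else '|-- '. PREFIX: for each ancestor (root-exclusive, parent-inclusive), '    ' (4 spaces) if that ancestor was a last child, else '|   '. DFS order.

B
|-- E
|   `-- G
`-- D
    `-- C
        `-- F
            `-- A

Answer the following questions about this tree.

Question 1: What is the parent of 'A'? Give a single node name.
Answer: F

Derivation:
Scan adjacency: A appears as child of F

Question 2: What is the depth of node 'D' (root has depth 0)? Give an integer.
Answer: 1

Derivation:
Path from root to D: B -> D
Depth = number of edges = 1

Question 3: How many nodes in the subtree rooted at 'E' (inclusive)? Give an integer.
Answer: 2

Derivation:
Subtree rooted at E contains: E, G
Count = 2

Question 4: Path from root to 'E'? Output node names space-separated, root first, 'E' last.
Walk down from root: B -> E

Answer: B E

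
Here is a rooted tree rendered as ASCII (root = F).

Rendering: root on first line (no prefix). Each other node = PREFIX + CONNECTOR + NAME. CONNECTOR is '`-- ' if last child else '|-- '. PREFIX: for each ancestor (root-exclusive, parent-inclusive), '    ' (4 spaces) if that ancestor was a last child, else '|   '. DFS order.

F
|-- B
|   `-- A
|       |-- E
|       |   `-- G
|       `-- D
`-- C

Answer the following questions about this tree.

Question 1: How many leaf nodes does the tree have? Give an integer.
Leaves (nodes with no children): C, D, G

Answer: 3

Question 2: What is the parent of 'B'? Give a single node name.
Scan adjacency: B appears as child of F

Answer: F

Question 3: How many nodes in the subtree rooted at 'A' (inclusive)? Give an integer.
Subtree rooted at A contains: A, D, E, G
Count = 4

Answer: 4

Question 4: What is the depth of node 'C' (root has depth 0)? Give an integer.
Path from root to C: F -> C
Depth = number of edges = 1

Answer: 1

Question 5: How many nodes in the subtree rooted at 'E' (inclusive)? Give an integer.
Answer: 2

Derivation:
Subtree rooted at E contains: E, G
Count = 2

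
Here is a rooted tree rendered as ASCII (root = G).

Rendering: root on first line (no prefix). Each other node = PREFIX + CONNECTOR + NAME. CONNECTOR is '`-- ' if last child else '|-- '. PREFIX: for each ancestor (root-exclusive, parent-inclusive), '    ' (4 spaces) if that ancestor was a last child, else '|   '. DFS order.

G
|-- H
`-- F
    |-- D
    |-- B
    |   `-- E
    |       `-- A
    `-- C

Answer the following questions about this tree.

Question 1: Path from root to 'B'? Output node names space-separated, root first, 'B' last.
Walk down from root: G -> F -> B

Answer: G F B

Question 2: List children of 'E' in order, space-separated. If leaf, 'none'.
Node E's children (from adjacency): A

Answer: A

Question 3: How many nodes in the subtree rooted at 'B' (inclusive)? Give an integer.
Subtree rooted at B contains: A, B, E
Count = 3

Answer: 3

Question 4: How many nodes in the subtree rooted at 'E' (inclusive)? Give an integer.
Subtree rooted at E contains: A, E
Count = 2

Answer: 2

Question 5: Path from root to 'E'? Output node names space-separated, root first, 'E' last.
Walk down from root: G -> F -> B -> E

Answer: G F B E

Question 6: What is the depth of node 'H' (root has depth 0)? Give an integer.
Answer: 1

Derivation:
Path from root to H: G -> H
Depth = number of edges = 1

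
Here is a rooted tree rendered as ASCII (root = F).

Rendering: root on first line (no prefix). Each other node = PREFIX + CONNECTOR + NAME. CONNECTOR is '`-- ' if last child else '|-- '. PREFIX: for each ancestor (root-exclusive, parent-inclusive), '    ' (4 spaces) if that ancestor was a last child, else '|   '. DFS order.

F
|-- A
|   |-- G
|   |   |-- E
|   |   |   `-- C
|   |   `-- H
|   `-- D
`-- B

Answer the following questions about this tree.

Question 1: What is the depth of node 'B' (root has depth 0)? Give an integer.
Path from root to B: F -> B
Depth = number of edges = 1

Answer: 1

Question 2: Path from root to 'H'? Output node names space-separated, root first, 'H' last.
Answer: F A G H

Derivation:
Walk down from root: F -> A -> G -> H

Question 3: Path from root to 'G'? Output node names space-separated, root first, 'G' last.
Answer: F A G

Derivation:
Walk down from root: F -> A -> G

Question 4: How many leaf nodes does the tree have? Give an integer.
Leaves (nodes with no children): B, C, D, H

Answer: 4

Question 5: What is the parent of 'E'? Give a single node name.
Answer: G

Derivation:
Scan adjacency: E appears as child of G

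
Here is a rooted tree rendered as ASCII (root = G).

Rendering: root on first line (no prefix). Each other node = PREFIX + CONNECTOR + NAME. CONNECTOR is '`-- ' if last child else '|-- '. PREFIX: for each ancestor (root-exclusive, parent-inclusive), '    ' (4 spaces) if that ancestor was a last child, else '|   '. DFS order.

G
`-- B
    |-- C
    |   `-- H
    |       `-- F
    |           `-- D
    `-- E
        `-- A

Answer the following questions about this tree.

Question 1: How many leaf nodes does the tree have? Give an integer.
Leaves (nodes with no children): A, D

Answer: 2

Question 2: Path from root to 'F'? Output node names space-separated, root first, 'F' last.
Answer: G B C H F

Derivation:
Walk down from root: G -> B -> C -> H -> F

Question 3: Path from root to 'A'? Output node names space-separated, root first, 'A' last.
Answer: G B E A

Derivation:
Walk down from root: G -> B -> E -> A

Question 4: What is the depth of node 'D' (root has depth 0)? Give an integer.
Path from root to D: G -> B -> C -> H -> F -> D
Depth = number of edges = 5

Answer: 5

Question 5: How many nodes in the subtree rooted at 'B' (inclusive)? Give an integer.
Answer: 7

Derivation:
Subtree rooted at B contains: A, B, C, D, E, F, H
Count = 7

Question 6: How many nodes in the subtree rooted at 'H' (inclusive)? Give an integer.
Subtree rooted at H contains: D, F, H
Count = 3

Answer: 3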